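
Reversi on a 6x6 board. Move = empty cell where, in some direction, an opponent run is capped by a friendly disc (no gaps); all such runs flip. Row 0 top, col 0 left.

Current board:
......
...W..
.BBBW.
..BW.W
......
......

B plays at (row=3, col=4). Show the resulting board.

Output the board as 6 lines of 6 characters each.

Answer: ......
...W..
.BBBW.
..BBBW
......
......

Derivation:
Place B at (3,4); scan 8 dirs for brackets.
Dir NW: first cell 'B' (not opp) -> no flip
Dir N: opp run (2,4), next='.' -> no flip
Dir NE: first cell '.' (not opp) -> no flip
Dir W: opp run (3,3) capped by B -> flip
Dir E: opp run (3,5), next=edge -> no flip
Dir SW: first cell '.' (not opp) -> no flip
Dir S: first cell '.' (not opp) -> no flip
Dir SE: first cell '.' (not opp) -> no flip
All flips: (3,3)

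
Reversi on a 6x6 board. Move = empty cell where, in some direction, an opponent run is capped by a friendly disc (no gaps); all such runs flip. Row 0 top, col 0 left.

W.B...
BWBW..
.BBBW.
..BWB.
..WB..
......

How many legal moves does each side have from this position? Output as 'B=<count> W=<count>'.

-- B to move --
(0,1): flips 1 -> legal
(0,3): flips 1 -> legal
(0,4): flips 1 -> legal
(1,4): flips 2 -> legal
(1,5): no bracket -> illegal
(2,0): flips 1 -> legal
(2,5): flips 1 -> legal
(3,1): no bracket -> illegal
(3,5): flips 2 -> legal
(4,1): flips 1 -> legal
(4,4): flips 1 -> legal
(5,1): no bracket -> illegal
(5,2): flips 1 -> legal
(5,3): no bracket -> illegal
B mobility = 10
-- W to move --
(0,1): no bracket -> illegal
(0,3): no bracket -> illegal
(1,4): no bracket -> illegal
(2,0): flips 4 -> legal
(2,5): no bracket -> illegal
(3,0): no bracket -> illegal
(3,1): flips 3 -> legal
(3,5): flips 1 -> legal
(4,1): no bracket -> illegal
(4,4): flips 2 -> legal
(4,5): no bracket -> illegal
(5,2): no bracket -> illegal
(5,3): flips 1 -> legal
(5,4): no bracket -> illegal
W mobility = 5

Answer: B=10 W=5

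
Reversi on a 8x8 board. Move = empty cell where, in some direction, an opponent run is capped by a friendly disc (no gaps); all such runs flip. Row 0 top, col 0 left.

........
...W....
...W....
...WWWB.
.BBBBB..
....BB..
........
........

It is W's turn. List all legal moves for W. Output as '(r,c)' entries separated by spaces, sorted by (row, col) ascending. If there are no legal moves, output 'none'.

Answer: (3,7) (5,1) (5,2) (5,3) (5,6) (6,4) (6,5) (6,6)

Derivation:
(2,5): no bracket -> illegal
(2,6): no bracket -> illegal
(2,7): no bracket -> illegal
(3,0): no bracket -> illegal
(3,1): no bracket -> illegal
(3,2): no bracket -> illegal
(3,7): flips 1 -> legal
(4,0): no bracket -> illegal
(4,6): no bracket -> illegal
(4,7): no bracket -> illegal
(5,0): no bracket -> illegal
(5,1): flips 1 -> legal
(5,2): flips 1 -> legal
(5,3): flips 2 -> legal
(5,6): flips 1 -> legal
(6,3): no bracket -> illegal
(6,4): flips 2 -> legal
(6,5): flips 2 -> legal
(6,6): flips 2 -> legal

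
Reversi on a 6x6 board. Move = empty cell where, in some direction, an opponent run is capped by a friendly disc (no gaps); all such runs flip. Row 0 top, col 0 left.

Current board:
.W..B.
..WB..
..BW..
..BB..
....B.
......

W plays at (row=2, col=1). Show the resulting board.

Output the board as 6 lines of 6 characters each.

Place W at (2,1); scan 8 dirs for brackets.
Dir NW: first cell '.' (not opp) -> no flip
Dir N: first cell '.' (not opp) -> no flip
Dir NE: first cell 'W' (not opp) -> no flip
Dir W: first cell '.' (not opp) -> no flip
Dir E: opp run (2,2) capped by W -> flip
Dir SW: first cell '.' (not opp) -> no flip
Dir S: first cell '.' (not opp) -> no flip
Dir SE: opp run (3,2), next='.' -> no flip
All flips: (2,2)

Answer: .W..B.
..WB..
.WWW..
..BB..
....B.
......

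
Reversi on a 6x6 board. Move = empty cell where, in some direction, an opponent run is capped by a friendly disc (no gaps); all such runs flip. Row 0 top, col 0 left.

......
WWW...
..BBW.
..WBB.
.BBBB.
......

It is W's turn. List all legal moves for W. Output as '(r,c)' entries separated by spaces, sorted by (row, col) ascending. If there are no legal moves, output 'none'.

(1,3): no bracket -> illegal
(1,4): flips 1 -> legal
(2,1): flips 2 -> legal
(2,5): no bracket -> illegal
(3,0): no bracket -> illegal
(3,1): no bracket -> illegal
(3,5): flips 2 -> legal
(4,0): no bracket -> illegal
(4,5): flips 2 -> legal
(5,0): flips 1 -> legal
(5,1): flips 2 -> legal
(5,2): flips 1 -> legal
(5,3): no bracket -> illegal
(5,4): flips 3 -> legal
(5,5): flips 3 -> legal

Answer: (1,4) (2,1) (3,5) (4,5) (5,0) (5,1) (5,2) (5,4) (5,5)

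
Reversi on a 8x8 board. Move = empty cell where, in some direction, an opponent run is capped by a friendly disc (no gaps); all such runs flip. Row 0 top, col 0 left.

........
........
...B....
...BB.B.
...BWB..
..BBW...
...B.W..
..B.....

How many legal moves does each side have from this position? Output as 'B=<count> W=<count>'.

Answer: B=4 W=8

Derivation:
-- B to move --
(3,5): flips 1 -> legal
(5,5): flips 2 -> legal
(5,6): no bracket -> illegal
(6,4): flips 2 -> legal
(6,6): no bracket -> illegal
(7,4): no bracket -> illegal
(7,5): no bracket -> illegal
(7,6): flips 2 -> legal
B mobility = 4
-- W to move --
(1,2): no bracket -> illegal
(1,3): no bracket -> illegal
(1,4): no bracket -> illegal
(2,2): flips 1 -> legal
(2,4): flips 1 -> legal
(2,5): no bracket -> illegal
(2,6): no bracket -> illegal
(2,7): flips 2 -> legal
(3,2): flips 1 -> legal
(3,5): no bracket -> illegal
(3,7): no bracket -> illegal
(4,1): no bracket -> illegal
(4,2): flips 1 -> legal
(4,6): flips 1 -> legal
(4,7): no bracket -> illegal
(5,1): flips 2 -> legal
(5,5): no bracket -> illegal
(5,6): no bracket -> illegal
(6,1): no bracket -> illegal
(6,2): flips 1 -> legal
(6,4): no bracket -> illegal
(7,1): no bracket -> illegal
(7,3): no bracket -> illegal
(7,4): no bracket -> illegal
W mobility = 8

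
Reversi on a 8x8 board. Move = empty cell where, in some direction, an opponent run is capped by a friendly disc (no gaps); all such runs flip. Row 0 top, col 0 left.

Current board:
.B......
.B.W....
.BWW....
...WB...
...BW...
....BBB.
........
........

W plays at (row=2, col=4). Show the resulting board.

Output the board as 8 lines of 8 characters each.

Place W at (2,4); scan 8 dirs for brackets.
Dir NW: first cell 'W' (not opp) -> no flip
Dir N: first cell '.' (not opp) -> no flip
Dir NE: first cell '.' (not opp) -> no flip
Dir W: first cell 'W' (not opp) -> no flip
Dir E: first cell '.' (not opp) -> no flip
Dir SW: first cell 'W' (not opp) -> no flip
Dir S: opp run (3,4) capped by W -> flip
Dir SE: first cell '.' (not opp) -> no flip
All flips: (3,4)

Answer: .B......
.B.W....
.BWWW...
...WW...
...BW...
....BBB.
........
........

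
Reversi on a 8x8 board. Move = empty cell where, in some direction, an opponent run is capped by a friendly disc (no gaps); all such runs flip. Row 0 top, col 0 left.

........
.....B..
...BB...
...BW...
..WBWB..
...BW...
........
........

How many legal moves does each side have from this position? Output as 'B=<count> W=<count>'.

Answer: B=9 W=11

Derivation:
-- B to move --
(2,5): flips 1 -> legal
(3,1): flips 1 -> legal
(3,2): no bracket -> illegal
(3,5): flips 2 -> legal
(4,1): flips 1 -> legal
(5,1): flips 1 -> legal
(5,2): no bracket -> illegal
(5,5): flips 2 -> legal
(6,3): flips 1 -> legal
(6,4): flips 3 -> legal
(6,5): flips 1 -> legal
B mobility = 9
-- W to move --
(0,4): no bracket -> illegal
(0,5): no bracket -> illegal
(0,6): flips 3 -> legal
(1,2): flips 1 -> legal
(1,3): no bracket -> illegal
(1,4): flips 1 -> legal
(1,6): no bracket -> illegal
(2,2): flips 1 -> legal
(2,5): no bracket -> illegal
(2,6): no bracket -> illegal
(3,2): flips 2 -> legal
(3,5): no bracket -> illegal
(3,6): flips 1 -> legal
(4,6): flips 1 -> legal
(5,2): flips 2 -> legal
(5,5): no bracket -> illegal
(5,6): flips 1 -> legal
(6,2): flips 1 -> legal
(6,3): no bracket -> illegal
(6,4): flips 1 -> legal
W mobility = 11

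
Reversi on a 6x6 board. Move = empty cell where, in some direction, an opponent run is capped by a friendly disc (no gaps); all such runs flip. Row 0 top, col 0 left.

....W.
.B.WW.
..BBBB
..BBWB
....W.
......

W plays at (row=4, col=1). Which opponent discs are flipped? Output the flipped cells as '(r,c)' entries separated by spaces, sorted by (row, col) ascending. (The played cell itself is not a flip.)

Answer: (2,3) (3,2)

Derivation:
Dir NW: first cell '.' (not opp) -> no flip
Dir N: first cell '.' (not opp) -> no flip
Dir NE: opp run (3,2) (2,3) capped by W -> flip
Dir W: first cell '.' (not opp) -> no flip
Dir E: first cell '.' (not opp) -> no flip
Dir SW: first cell '.' (not opp) -> no flip
Dir S: first cell '.' (not opp) -> no flip
Dir SE: first cell '.' (not opp) -> no flip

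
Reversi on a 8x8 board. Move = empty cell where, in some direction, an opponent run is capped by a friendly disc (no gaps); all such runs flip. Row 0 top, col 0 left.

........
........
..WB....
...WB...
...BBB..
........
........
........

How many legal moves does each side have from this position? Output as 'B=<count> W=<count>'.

Answer: B=3 W=5

Derivation:
-- B to move --
(1,1): flips 2 -> legal
(1,2): no bracket -> illegal
(1,3): no bracket -> illegal
(2,1): flips 1 -> legal
(2,4): no bracket -> illegal
(3,1): no bracket -> illegal
(3,2): flips 1 -> legal
(4,2): no bracket -> illegal
B mobility = 3
-- W to move --
(1,2): no bracket -> illegal
(1,3): flips 1 -> legal
(1,4): no bracket -> illegal
(2,4): flips 1 -> legal
(2,5): no bracket -> illegal
(3,2): no bracket -> illegal
(3,5): flips 1 -> legal
(3,6): no bracket -> illegal
(4,2): no bracket -> illegal
(4,6): no bracket -> illegal
(5,2): no bracket -> illegal
(5,3): flips 1 -> legal
(5,4): no bracket -> illegal
(5,5): flips 1 -> legal
(5,6): no bracket -> illegal
W mobility = 5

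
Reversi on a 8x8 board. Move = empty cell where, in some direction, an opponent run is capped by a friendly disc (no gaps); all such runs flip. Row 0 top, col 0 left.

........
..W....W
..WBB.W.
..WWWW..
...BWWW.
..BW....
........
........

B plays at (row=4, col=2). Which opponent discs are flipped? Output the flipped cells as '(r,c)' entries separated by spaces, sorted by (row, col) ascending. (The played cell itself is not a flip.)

Answer: (3,3)

Derivation:
Dir NW: first cell '.' (not opp) -> no flip
Dir N: opp run (3,2) (2,2) (1,2), next='.' -> no flip
Dir NE: opp run (3,3) capped by B -> flip
Dir W: first cell '.' (not opp) -> no flip
Dir E: first cell 'B' (not opp) -> no flip
Dir SW: first cell '.' (not opp) -> no flip
Dir S: first cell 'B' (not opp) -> no flip
Dir SE: opp run (5,3), next='.' -> no flip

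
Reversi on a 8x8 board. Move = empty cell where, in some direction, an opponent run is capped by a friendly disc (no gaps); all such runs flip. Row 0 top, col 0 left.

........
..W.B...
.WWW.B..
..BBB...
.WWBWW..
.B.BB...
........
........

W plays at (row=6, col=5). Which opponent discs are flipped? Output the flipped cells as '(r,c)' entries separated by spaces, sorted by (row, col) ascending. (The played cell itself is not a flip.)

Dir NW: opp run (5,4) (4,3) (3,2) capped by W -> flip
Dir N: first cell '.' (not opp) -> no flip
Dir NE: first cell '.' (not opp) -> no flip
Dir W: first cell '.' (not opp) -> no flip
Dir E: first cell '.' (not opp) -> no flip
Dir SW: first cell '.' (not opp) -> no flip
Dir S: first cell '.' (not opp) -> no flip
Dir SE: first cell '.' (not opp) -> no flip

Answer: (3,2) (4,3) (5,4)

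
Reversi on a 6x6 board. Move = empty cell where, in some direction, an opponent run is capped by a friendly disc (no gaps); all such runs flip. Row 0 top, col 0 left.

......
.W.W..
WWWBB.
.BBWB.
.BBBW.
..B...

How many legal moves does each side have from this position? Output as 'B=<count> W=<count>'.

Answer: B=8 W=9

Derivation:
-- B to move --
(0,0): no bracket -> illegal
(0,1): flips 2 -> legal
(0,2): flips 1 -> legal
(0,3): flips 1 -> legal
(0,4): flips 2 -> legal
(1,0): flips 1 -> legal
(1,2): flips 1 -> legal
(1,4): no bracket -> illegal
(3,0): no bracket -> illegal
(3,5): no bracket -> illegal
(4,5): flips 1 -> legal
(5,3): no bracket -> illegal
(5,4): flips 1 -> legal
(5,5): no bracket -> illegal
B mobility = 8
-- W to move --
(1,2): no bracket -> illegal
(1,4): flips 2 -> legal
(1,5): flips 1 -> legal
(2,5): flips 2 -> legal
(3,0): flips 2 -> legal
(3,5): flips 2 -> legal
(4,0): flips 4 -> legal
(4,5): no bracket -> illegal
(5,0): no bracket -> illegal
(5,1): flips 3 -> legal
(5,3): flips 3 -> legal
(5,4): flips 2 -> legal
W mobility = 9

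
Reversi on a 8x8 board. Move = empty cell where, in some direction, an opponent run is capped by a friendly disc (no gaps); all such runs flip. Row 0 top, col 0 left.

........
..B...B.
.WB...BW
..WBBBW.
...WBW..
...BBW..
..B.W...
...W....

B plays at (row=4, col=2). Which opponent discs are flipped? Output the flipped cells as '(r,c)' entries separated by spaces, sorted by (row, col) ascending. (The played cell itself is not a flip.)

Dir NW: first cell '.' (not opp) -> no flip
Dir N: opp run (3,2) capped by B -> flip
Dir NE: first cell 'B' (not opp) -> no flip
Dir W: first cell '.' (not opp) -> no flip
Dir E: opp run (4,3) capped by B -> flip
Dir SW: first cell '.' (not opp) -> no flip
Dir S: first cell '.' (not opp) -> no flip
Dir SE: first cell 'B' (not opp) -> no flip

Answer: (3,2) (4,3)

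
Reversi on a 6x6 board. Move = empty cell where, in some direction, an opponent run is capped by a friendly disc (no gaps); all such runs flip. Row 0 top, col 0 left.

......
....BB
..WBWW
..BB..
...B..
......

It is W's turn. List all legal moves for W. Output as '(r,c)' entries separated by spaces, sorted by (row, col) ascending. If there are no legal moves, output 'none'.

Answer: (0,3) (0,4) (0,5) (4,2) (4,4)

Derivation:
(0,3): flips 1 -> legal
(0,4): flips 1 -> legal
(0,5): flips 1 -> legal
(1,2): no bracket -> illegal
(1,3): no bracket -> illegal
(2,1): no bracket -> illegal
(3,1): no bracket -> illegal
(3,4): no bracket -> illegal
(4,1): no bracket -> illegal
(4,2): flips 2 -> legal
(4,4): flips 1 -> legal
(5,2): no bracket -> illegal
(5,3): no bracket -> illegal
(5,4): no bracket -> illegal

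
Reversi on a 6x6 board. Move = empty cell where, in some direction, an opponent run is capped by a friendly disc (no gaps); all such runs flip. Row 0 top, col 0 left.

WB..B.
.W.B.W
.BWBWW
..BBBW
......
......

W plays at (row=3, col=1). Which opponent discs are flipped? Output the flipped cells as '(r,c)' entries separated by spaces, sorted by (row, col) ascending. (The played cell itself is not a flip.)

Answer: (2,1) (3,2) (3,3) (3,4)

Derivation:
Dir NW: first cell '.' (not opp) -> no flip
Dir N: opp run (2,1) capped by W -> flip
Dir NE: first cell 'W' (not opp) -> no flip
Dir W: first cell '.' (not opp) -> no flip
Dir E: opp run (3,2) (3,3) (3,4) capped by W -> flip
Dir SW: first cell '.' (not opp) -> no flip
Dir S: first cell '.' (not opp) -> no flip
Dir SE: first cell '.' (not opp) -> no flip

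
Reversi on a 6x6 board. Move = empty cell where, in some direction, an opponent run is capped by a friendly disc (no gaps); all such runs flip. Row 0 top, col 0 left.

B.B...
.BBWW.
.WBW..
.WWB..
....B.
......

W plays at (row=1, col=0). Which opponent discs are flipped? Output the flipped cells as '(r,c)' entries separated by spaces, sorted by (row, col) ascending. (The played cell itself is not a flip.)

Dir NW: edge -> no flip
Dir N: opp run (0,0), next=edge -> no flip
Dir NE: first cell '.' (not opp) -> no flip
Dir W: edge -> no flip
Dir E: opp run (1,1) (1,2) capped by W -> flip
Dir SW: edge -> no flip
Dir S: first cell '.' (not opp) -> no flip
Dir SE: first cell 'W' (not opp) -> no flip

Answer: (1,1) (1,2)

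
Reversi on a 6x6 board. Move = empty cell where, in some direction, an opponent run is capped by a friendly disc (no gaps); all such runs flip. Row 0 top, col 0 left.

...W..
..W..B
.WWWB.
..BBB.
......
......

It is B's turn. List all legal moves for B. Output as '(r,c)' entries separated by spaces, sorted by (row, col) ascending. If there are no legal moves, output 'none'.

(0,1): flips 2 -> legal
(0,2): flips 2 -> legal
(0,4): no bracket -> illegal
(1,0): flips 1 -> legal
(1,1): flips 1 -> legal
(1,3): flips 1 -> legal
(1,4): flips 1 -> legal
(2,0): flips 3 -> legal
(3,0): no bracket -> illegal
(3,1): no bracket -> illegal

Answer: (0,1) (0,2) (1,0) (1,1) (1,3) (1,4) (2,0)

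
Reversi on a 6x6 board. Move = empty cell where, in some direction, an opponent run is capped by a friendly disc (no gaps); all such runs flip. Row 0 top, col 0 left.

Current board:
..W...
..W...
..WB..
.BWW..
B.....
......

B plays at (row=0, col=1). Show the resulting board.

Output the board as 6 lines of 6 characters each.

Answer: .BW...
..B...
..WB..
.BWW..
B.....
......

Derivation:
Place B at (0,1); scan 8 dirs for brackets.
Dir NW: edge -> no flip
Dir N: edge -> no flip
Dir NE: edge -> no flip
Dir W: first cell '.' (not opp) -> no flip
Dir E: opp run (0,2), next='.' -> no flip
Dir SW: first cell '.' (not opp) -> no flip
Dir S: first cell '.' (not opp) -> no flip
Dir SE: opp run (1,2) capped by B -> flip
All flips: (1,2)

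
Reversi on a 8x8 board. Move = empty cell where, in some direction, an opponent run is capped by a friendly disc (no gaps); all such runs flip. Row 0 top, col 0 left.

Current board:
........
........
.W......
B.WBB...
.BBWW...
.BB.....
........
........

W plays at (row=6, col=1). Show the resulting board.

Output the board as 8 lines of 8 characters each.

Place W at (6,1); scan 8 dirs for brackets.
Dir NW: first cell '.' (not opp) -> no flip
Dir N: opp run (5,1) (4,1), next='.' -> no flip
Dir NE: opp run (5,2) capped by W -> flip
Dir W: first cell '.' (not opp) -> no flip
Dir E: first cell '.' (not opp) -> no flip
Dir SW: first cell '.' (not opp) -> no flip
Dir S: first cell '.' (not opp) -> no flip
Dir SE: first cell '.' (not opp) -> no flip
All flips: (5,2)

Answer: ........
........
.W......
B.WBB...
.BBWW...
.BW.....
.W......
........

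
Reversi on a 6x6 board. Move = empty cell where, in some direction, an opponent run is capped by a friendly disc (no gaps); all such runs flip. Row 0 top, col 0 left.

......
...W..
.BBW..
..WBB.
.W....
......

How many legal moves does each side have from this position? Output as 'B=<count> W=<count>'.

-- B to move --
(0,2): no bracket -> illegal
(0,3): flips 2 -> legal
(0,4): flips 1 -> legal
(1,2): flips 1 -> legal
(1,4): no bracket -> illegal
(2,4): flips 1 -> legal
(3,0): no bracket -> illegal
(3,1): flips 1 -> legal
(4,0): no bracket -> illegal
(4,2): flips 1 -> legal
(4,3): flips 1 -> legal
(5,0): no bracket -> illegal
(5,1): no bracket -> illegal
(5,2): no bracket -> illegal
B mobility = 7
-- W to move --
(1,0): flips 1 -> legal
(1,1): no bracket -> illegal
(1,2): flips 1 -> legal
(2,0): flips 2 -> legal
(2,4): no bracket -> illegal
(2,5): no bracket -> illegal
(3,0): no bracket -> illegal
(3,1): flips 1 -> legal
(3,5): flips 2 -> legal
(4,2): no bracket -> illegal
(4,3): flips 1 -> legal
(4,4): no bracket -> illegal
(4,5): flips 1 -> legal
W mobility = 7

Answer: B=7 W=7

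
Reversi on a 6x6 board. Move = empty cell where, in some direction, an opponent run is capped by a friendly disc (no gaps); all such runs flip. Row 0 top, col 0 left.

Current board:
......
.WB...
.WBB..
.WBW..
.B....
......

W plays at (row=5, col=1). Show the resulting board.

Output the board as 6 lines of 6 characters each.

Answer: ......
.WB...
.WBB..
.WBW..
.W....
.W....

Derivation:
Place W at (5,1); scan 8 dirs for brackets.
Dir NW: first cell '.' (not opp) -> no flip
Dir N: opp run (4,1) capped by W -> flip
Dir NE: first cell '.' (not opp) -> no flip
Dir W: first cell '.' (not opp) -> no flip
Dir E: first cell '.' (not opp) -> no flip
Dir SW: edge -> no flip
Dir S: edge -> no flip
Dir SE: edge -> no flip
All flips: (4,1)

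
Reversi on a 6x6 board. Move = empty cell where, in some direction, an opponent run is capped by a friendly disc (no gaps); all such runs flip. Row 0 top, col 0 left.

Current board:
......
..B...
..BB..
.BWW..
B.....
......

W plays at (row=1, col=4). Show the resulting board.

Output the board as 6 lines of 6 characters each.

Place W at (1,4); scan 8 dirs for brackets.
Dir NW: first cell '.' (not opp) -> no flip
Dir N: first cell '.' (not opp) -> no flip
Dir NE: first cell '.' (not opp) -> no flip
Dir W: first cell '.' (not opp) -> no flip
Dir E: first cell '.' (not opp) -> no flip
Dir SW: opp run (2,3) capped by W -> flip
Dir S: first cell '.' (not opp) -> no flip
Dir SE: first cell '.' (not opp) -> no flip
All flips: (2,3)

Answer: ......
..B.W.
..BW..
.BWW..
B.....
......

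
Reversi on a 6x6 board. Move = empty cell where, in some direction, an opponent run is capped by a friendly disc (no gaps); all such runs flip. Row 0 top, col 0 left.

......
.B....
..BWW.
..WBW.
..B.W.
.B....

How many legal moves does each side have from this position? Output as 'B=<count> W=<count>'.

-- B to move --
(1,2): no bracket -> illegal
(1,3): flips 1 -> legal
(1,4): no bracket -> illegal
(1,5): flips 1 -> legal
(2,1): no bracket -> illegal
(2,5): flips 2 -> legal
(3,1): flips 1 -> legal
(3,5): flips 1 -> legal
(4,1): no bracket -> illegal
(4,3): no bracket -> illegal
(4,5): no bracket -> illegal
(5,3): no bracket -> illegal
(5,4): no bracket -> illegal
(5,5): flips 1 -> legal
B mobility = 6
-- W to move --
(0,0): flips 3 -> legal
(0,1): no bracket -> illegal
(0,2): no bracket -> illegal
(1,0): no bracket -> illegal
(1,2): flips 1 -> legal
(1,3): no bracket -> illegal
(2,0): no bracket -> illegal
(2,1): flips 1 -> legal
(3,1): no bracket -> illegal
(4,0): no bracket -> illegal
(4,1): no bracket -> illegal
(4,3): flips 1 -> legal
(5,0): no bracket -> illegal
(5,2): flips 1 -> legal
(5,3): no bracket -> illegal
W mobility = 5

Answer: B=6 W=5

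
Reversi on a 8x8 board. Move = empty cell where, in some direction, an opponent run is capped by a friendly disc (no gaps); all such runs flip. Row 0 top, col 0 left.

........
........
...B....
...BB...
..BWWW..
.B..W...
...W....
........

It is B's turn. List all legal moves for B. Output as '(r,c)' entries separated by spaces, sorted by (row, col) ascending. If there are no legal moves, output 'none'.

Answer: (4,6) (5,2) (5,3) (5,5) (5,6) (6,4)

Derivation:
(3,2): no bracket -> illegal
(3,5): no bracket -> illegal
(3,6): no bracket -> illegal
(4,6): flips 3 -> legal
(5,2): flips 1 -> legal
(5,3): flips 1 -> legal
(5,5): flips 1 -> legal
(5,6): flips 1 -> legal
(6,2): no bracket -> illegal
(6,4): flips 2 -> legal
(6,5): no bracket -> illegal
(7,2): no bracket -> illegal
(7,3): no bracket -> illegal
(7,4): no bracket -> illegal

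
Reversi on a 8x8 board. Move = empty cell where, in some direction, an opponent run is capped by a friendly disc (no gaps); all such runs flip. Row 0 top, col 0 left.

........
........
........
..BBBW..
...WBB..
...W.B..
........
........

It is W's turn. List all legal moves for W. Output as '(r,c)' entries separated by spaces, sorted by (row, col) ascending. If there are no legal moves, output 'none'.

(2,1): flips 1 -> legal
(2,2): no bracket -> illegal
(2,3): flips 1 -> legal
(2,4): no bracket -> illegal
(2,5): flips 1 -> legal
(3,1): flips 3 -> legal
(3,6): no bracket -> illegal
(4,1): no bracket -> illegal
(4,2): no bracket -> illegal
(4,6): flips 2 -> legal
(5,4): no bracket -> illegal
(5,6): no bracket -> illegal
(6,4): no bracket -> illegal
(6,5): flips 2 -> legal
(6,6): no bracket -> illegal

Answer: (2,1) (2,3) (2,5) (3,1) (4,6) (6,5)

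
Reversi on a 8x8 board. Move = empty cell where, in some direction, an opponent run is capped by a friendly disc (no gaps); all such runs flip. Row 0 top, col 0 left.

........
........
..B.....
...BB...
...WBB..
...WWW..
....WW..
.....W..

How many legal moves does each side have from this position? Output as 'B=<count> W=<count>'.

Answer: B=6 W=7

Derivation:
-- B to move --
(3,2): no bracket -> illegal
(4,2): flips 1 -> legal
(4,6): no bracket -> illegal
(5,2): flips 1 -> legal
(5,6): no bracket -> illegal
(6,2): flips 1 -> legal
(6,3): flips 3 -> legal
(6,6): flips 1 -> legal
(7,3): no bracket -> illegal
(7,4): flips 2 -> legal
(7,6): no bracket -> illegal
B mobility = 6
-- W to move --
(1,1): flips 3 -> legal
(1,2): no bracket -> illegal
(1,3): no bracket -> illegal
(2,1): no bracket -> illegal
(2,3): flips 1 -> legal
(2,4): flips 2 -> legal
(2,5): flips 1 -> legal
(3,1): no bracket -> illegal
(3,2): no bracket -> illegal
(3,5): flips 2 -> legal
(3,6): flips 1 -> legal
(4,2): no bracket -> illegal
(4,6): flips 2 -> legal
(5,6): no bracket -> illegal
W mobility = 7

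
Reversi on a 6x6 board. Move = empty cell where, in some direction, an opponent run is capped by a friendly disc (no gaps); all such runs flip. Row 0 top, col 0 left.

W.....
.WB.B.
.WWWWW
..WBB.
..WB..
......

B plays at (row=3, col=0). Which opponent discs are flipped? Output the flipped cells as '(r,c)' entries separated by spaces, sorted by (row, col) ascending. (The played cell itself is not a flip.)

Answer: (2,1)

Derivation:
Dir NW: edge -> no flip
Dir N: first cell '.' (not opp) -> no flip
Dir NE: opp run (2,1) capped by B -> flip
Dir W: edge -> no flip
Dir E: first cell '.' (not opp) -> no flip
Dir SW: edge -> no flip
Dir S: first cell '.' (not opp) -> no flip
Dir SE: first cell '.' (not opp) -> no flip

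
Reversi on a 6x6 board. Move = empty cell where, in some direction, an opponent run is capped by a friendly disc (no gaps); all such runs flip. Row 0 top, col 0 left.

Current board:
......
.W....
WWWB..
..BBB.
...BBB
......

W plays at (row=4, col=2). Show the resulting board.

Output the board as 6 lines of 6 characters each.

Place W at (4,2); scan 8 dirs for brackets.
Dir NW: first cell '.' (not opp) -> no flip
Dir N: opp run (3,2) capped by W -> flip
Dir NE: opp run (3,3), next='.' -> no flip
Dir W: first cell '.' (not opp) -> no flip
Dir E: opp run (4,3) (4,4) (4,5), next=edge -> no flip
Dir SW: first cell '.' (not opp) -> no flip
Dir S: first cell '.' (not opp) -> no flip
Dir SE: first cell '.' (not opp) -> no flip
All flips: (3,2)

Answer: ......
.W....
WWWB..
..WBB.
..WBBB
......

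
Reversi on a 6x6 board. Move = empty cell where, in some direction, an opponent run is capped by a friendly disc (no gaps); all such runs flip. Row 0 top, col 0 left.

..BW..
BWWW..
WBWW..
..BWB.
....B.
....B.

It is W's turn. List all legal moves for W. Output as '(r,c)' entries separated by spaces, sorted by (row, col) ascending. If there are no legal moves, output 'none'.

Answer: (0,0) (0,1) (3,0) (3,1) (3,5) (4,1) (4,2) (4,5) (5,5)

Derivation:
(0,0): flips 1 -> legal
(0,1): flips 1 -> legal
(2,4): no bracket -> illegal
(2,5): no bracket -> illegal
(3,0): flips 1 -> legal
(3,1): flips 2 -> legal
(3,5): flips 1 -> legal
(4,1): flips 1 -> legal
(4,2): flips 1 -> legal
(4,3): no bracket -> illegal
(4,5): flips 1 -> legal
(5,3): no bracket -> illegal
(5,5): flips 1 -> legal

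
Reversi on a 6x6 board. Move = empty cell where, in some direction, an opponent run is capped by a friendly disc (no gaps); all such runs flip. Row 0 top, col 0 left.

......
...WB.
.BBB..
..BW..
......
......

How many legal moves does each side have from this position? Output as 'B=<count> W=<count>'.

Answer: B=6 W=3

Derivation:
-- B to move --
(0,2): no bracket -> illegal
(0,3): flips 1 -> legal
(0,4): flips 1 -> legal
(1,2): flips 1 -> legal
(2,4): no bracket -> illegal
(3,4): flips 1 -> legal
(4,2): no bracket -> illegal
(4,3): flips 1 -> legal
(4,4): flips 1 -> legal
B mobility = 6
-- W to move --
(0,3): no bracket -> illegal
(0,4): no bracket -> illegal
(0,5): no bracket -> illegal
(1,0): no bracket -> illegal
(1,1): flips 1 -> legal
(1,2): no bracket -> illegal
(1,5): flips 1 -> legal
(2,0): no bracket -> illegal
(2,4): no bracket -> illegal
(2,5): no bracket -> illegal
(3,0): no bracket -> illegal
(3,1): flips 2 -> legal
(3,4): no bracket -> illegal
(4,1): no bracket -> illegal
(4,2): no bracket -> illegal
(4,3): no bracket -> illegal
W mobility = 3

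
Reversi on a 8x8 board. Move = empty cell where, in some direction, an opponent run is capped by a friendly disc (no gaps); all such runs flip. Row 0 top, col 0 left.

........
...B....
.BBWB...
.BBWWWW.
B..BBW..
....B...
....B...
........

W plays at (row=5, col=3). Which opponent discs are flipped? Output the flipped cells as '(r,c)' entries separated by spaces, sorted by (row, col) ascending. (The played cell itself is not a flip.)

Answer: (4,3) (4,4)

Derivation:
Dir NW: first cell '.' (not opp) -> no flip
Dir N: opp run (4,3) capped by W -> flip
Dir NE: opp run (4,4) capped by W -> flip
Dir W: first cell '.' (not opp) -> no flip
Dir E: opp run (5,4), next='.' -> no flip
Dir SW: first cell '.' (not opp) -> no flip
Dir S: first cell '.' (not opp) -> no flip
Dir SE: opp run (6,4), next='.' -> no flip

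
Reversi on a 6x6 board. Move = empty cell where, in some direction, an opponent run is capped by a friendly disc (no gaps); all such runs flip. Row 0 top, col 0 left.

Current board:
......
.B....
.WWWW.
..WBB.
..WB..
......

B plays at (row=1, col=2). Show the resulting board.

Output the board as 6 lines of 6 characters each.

Place B at (1,2); scan 8 dirs for brackets.
Dir NW: first cell '.' (not opp) -> no flip
Dir N: first cell '.' (not opp) -> no flip
Dir NE: first cell '.' (not opp) -> no flip
Dir W: first cell 'B' (not opp) -> no flip
Dir E: first cell '.' (not opp) -> no flip
Dir SW: opp run (2,1), next='.' -> no flip
Dir S: opp run (2,2) (3,2) (4,2), next='.' -> no flip
Dir SE: opp run (2,3) capped by B -> flip
All flips: (2,3)

Answer: ......
.BB...
.WWBW.
..WBB.
..WB..
......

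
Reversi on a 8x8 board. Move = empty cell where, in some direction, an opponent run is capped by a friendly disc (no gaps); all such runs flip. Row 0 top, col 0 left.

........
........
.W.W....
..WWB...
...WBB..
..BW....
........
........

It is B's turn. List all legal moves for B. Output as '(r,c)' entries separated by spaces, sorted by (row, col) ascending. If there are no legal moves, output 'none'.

Answer: (1,2) (2,2) (3,1) (4,2) (5,4) (6,2)

Derivation:
(1,0): no bracket -> illegal
(1,1): no bracket -> illegal
(1,2): flips 1 -> legal
(1,3): no bracket -> illegal
(1,4): no bracket -> illegal
(2,0): no bracket -> illegal
(2,2): flips 1 -> legal
(2,4): no bracket -> illegal
(3,0): no bracket -> illegal
(3,1): flips 2 -> legal
(4,1): no bracket -> illegal
(4,2): flips 1 -> legal
(5,4): flips 1 -> legal
(6,2): flips 1 -> legal
(6,3): no bracket -> illegal
(6,4): no bracket -> illegal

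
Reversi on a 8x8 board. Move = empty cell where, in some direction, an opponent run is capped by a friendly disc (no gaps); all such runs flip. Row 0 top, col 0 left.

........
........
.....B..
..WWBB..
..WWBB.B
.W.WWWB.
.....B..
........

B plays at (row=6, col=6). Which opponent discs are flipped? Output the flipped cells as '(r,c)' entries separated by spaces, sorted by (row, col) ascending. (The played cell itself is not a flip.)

Answer: (5,5)

Derivation:
Dir NW: opp run (5,5) capped by B -> flip
Dir N: first cell 'B' (not opp) -> no flip
Dir NE: first cell '.' (not opp) -> no flip
Dir W: first cell 'B' (not opp) -> no flip
Dir E: first cell '.' (not opp) -> no flip
Dir SW: first cell '.' (not opp) -> no flip
Dir S: first cell '.' (not opp) -> no flip
Dir SE: first cell '.' (not opp) -> no flip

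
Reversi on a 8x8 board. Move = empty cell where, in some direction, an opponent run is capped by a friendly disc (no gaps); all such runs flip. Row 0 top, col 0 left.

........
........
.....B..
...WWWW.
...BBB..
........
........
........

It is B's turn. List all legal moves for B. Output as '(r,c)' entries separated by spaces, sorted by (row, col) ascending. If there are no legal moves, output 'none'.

Answer: (2,2) (2,3) (2,4) (2,6) (2,7) (4,7)

Derivation:
(2,2): flips 1 -> legal
(2,3): flips 2 -> legal
(2,4): flips 1 -> legal
(2,6): flips 1 -> legal
(2,7): flips 1 -> legal
(3,2): no bracket -> illegal
(3,7): no bracket -> illegal
(4,2): no bracket -> illegal
(4,6): no bracket -> illegal
(4,7): flips 1 -> legal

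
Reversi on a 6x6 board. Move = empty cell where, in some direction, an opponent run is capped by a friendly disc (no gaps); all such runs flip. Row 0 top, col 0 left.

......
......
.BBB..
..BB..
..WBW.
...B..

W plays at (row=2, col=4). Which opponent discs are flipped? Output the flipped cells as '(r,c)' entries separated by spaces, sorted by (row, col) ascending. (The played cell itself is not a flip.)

Dir NW: first cell '.' (not opp) -> no flip
Dir N: first cell '.' (not opp) -> no flip
Dir NE: first cell '.' (not opp) -> no flip
Dir W: opp run (2,3) (2,2) (2,1), next='.' -> no flip
Dir E: first cell '.' (not opp) -> no flip
Dir SW: opp run (3,3) capped by W -> flip
Dir S: first cell '.' (not opp) -> no flip
Dir SE: first cell '.' (not opp) -> no flip

Answer: (3,3)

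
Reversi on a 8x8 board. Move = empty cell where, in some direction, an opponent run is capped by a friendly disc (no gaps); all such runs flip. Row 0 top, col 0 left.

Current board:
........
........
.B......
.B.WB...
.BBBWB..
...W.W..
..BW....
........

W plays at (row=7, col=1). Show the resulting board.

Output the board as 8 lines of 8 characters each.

Place W at (7,1); scan 8 dirs for brackets.
Dir NW: first cell '.' (not opp) -> no flip
Dir N: first cell '.' (not opp) -> no flip
Dir NE: opp run (6,2) capped by W -> flip
Dir W: first cell '.' (not opp) -> no flip
Dir E: first cell '.' (not opp) -> no flip
Dir SW: edge -> no flip
Dir S: edge -> no flip
Dir SE: edge -> no flip
All flips: (6,2)

Answer: ........
........
.B......
.B.WB...
.BBBWB..
...W.W..
..WW....
.W......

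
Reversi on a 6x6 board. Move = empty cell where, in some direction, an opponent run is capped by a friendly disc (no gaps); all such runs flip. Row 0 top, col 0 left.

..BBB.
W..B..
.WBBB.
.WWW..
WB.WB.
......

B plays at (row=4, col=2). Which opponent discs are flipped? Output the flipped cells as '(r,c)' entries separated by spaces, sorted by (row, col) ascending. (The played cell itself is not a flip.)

Dir NW: opp run (3,1), next='.' -> no flip
Dir N: opp run (3,2) capped by B -> flip
Dir NE: opp run (3,3) capped by B -> flip
Dir W: first cell 'B' (not opp) -> no flip
Dir E: opp run (4,3) capped by B -> flip
Dir SW: first cell '.' (not opp) -> no flip
Dir S: first cell '.' (not opp) -> no flip
Dir SE: first cell '.' (not opp) -> no flip

Answer: (3,2) (3,3) (4,3)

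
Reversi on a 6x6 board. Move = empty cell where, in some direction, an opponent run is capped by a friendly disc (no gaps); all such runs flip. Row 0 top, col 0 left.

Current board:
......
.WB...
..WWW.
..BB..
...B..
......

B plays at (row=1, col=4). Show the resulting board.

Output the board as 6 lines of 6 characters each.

Answer: ......
.WB.B.
..WBW.
..BB..
...B..
......

Derivation:
Place B at (1,4); scan 8 dirs for brackets.
Dir NW: first cell '.' (not opp) -> no flip
Dir N: first cell '.' (not opp) -> no flip
Dir NE: first cell '.' (not opp) -> no flip
Dir W: first cell '.' (not opp) -> no flip
Dir E: first cell '.' (not opp) -> no flip
Dir SW: opp run (2,3) capped by B -> flip
Dir S: opp run (2,4), next='.' -> no flip
Dir SE: first cell '.' (not opp) -> no flip
All flips: (2,3)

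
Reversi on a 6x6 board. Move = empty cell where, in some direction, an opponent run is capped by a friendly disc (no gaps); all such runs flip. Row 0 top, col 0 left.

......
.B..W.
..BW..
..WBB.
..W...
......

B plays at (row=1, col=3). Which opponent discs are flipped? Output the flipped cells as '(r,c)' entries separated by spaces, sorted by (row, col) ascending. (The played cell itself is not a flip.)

Answer: (2,3)

Derivation:
Dir NW: first cell '.' (not opp) -> no flip
Dir N: first cell '.' (not opp) -> no flip
Dir NE: first cell '.' (not opp) -> no flip
Dir W: first cell '.' (not opp) -> no flip
Dir E: opp run (1,4), next='.' -> no flip
Dir SW: first cell 'B' (not opp) -> no flip
Dir S: opp run (2,3) capped by B -> flip
Dir SE: first cell '.' (not opp) -> no flip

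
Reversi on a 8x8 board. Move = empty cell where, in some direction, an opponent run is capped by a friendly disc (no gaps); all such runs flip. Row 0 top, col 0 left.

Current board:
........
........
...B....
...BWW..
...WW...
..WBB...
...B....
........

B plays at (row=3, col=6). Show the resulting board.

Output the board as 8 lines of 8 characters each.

Answer: ........
........
...B....
...BBBB.
...WW...
..WBB...
...B....
........

Derivation:
Place B at (3,6); scan 8 dirs for brackets.
Dir NW: first cell '.' (not opp) -> no flip
Dir N: first cell '.' (not opp) -> no flip
Dir NE: first cell '.' (not opp) -> no flip
Dir W: opp run (3,5) (3,4) capped by B -> flip
Dir E: first cell '.' (not opp) -> no flip
Dir SW: first cell '.' (not opp) -> no flip
Dir S: first cell '.' (not opp) -> no flip
Dir SE: first cell '.' (not opp) -> no flip
All flips: (3,4) (3,5)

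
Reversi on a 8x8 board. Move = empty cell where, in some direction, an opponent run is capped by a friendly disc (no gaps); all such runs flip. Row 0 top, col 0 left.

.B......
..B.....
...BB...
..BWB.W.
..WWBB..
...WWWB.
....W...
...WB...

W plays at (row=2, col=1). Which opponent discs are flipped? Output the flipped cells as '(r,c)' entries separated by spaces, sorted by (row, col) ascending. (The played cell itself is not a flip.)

Answer: (3,2)

Derivation:
Dir NW: first cell '.' (not opp) -> no flip
Dir N: first cell '.' (not opp) -> no flip
Dir NE: opp run (1,2), next='.' -> no flip
Dir W: first cell '.' (not opp) -> no flip
Dir E: first cell '.' (not opp) -> no flip
Dir SW: first cell '.' (not opp) -> no flip
Dir S: first cell '.' (not opp) -> no flip
Dir SE: opp run (3,2) capped by W -> flip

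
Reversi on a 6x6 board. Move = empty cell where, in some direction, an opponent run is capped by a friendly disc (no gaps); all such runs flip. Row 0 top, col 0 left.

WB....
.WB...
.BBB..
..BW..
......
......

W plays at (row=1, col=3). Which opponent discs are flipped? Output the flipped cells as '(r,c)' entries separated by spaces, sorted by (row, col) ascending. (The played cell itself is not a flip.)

Answer: (1,2) (2,3)

Derivation:
Dir NW: first cell '.' (not opp) -> no flip
Dir N: first cell '.' (not opp) -> no flip
Dir NE: first cell '.' (not opp) -> no flip
Dir W: opp run (1,2) capped by W -> flip
Dir E: first cell '.' (not opp) -> no flip
Dir SW: opp run (2,2), next='.' -> no flip
Dir S: opp run (2,3) capped by W -> flip
Dir SE: first cell '.' (not opp) -> no flip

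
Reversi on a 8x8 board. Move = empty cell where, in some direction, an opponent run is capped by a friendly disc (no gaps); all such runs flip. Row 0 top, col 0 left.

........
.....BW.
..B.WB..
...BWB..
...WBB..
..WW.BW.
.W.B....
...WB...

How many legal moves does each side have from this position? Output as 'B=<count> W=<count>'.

Answer: B=12 W=10

Derivation:
-- B to move --
(0,5): no bracket -> illegal
(0,6): no bracket -> illegal
(0,7): flips 1 -> legal
(1,3): flips 1 -> legal
(1,4): flips 2 -> legal
(1,7): flips 1 -> legal
(2,3): flips 2 -> legal
(2,6): no bracket -> illegal
(2,7): no bracket -> illegal
(3,2): no bracket -> illegal
(4,1): flips 1 -> legal
(4,2): flips 1 -> legal
(4,6): no bracket -> illegal
(4,7): no bracket -> illegal
(5,0): no bracket -> illegal
(5,1): no bracket -> illegal
(5,4): no bracket -> illegal
(5,7): flips 1 -> legal
(6,0): no bracket -> illegal
(6,2): flips 1 -> legal
(6,4): no bracket -> illegal
(6,5): no bracket -> illegal
(6,6): no bracket -> illegal
(6,7): flips 1 -> legal
(7,0): flips 4 -> legal
(7,1): no bracket -> illegal
(7,2): flips 1 -> legal
B mobility = 12
-- W to move --
(0,4): no bracket -> illegal
(0,5): no bracket -> illegal
(0,6): flips 1 -> legal
(1,1): no bracket -> illegal
(1,2): no bracket -> illegal
(1,3): no bracket -> illegal
(1,4): flips 1 -> legal
(2,1): no bracket -> illegal
(2,3): flips 1 -> legal
(2,6): flips 3 -> legal
(3,1): no bracket -> illegal
(3,2): flips 1 -> legal
(3,6): flips 1 -> legal
(4,2): flips 1 -> legal
(4,6): flips 3 -> legal
(5,4): flips 2 -> legal
(6,2): no bracket -> illegal
(6,4): no bracket -> illegal
(6,5): no bracket -> illegal
(6,6): no bracket -> illegal
(7,2): no bracket -> illegal
(7,5): flips 1 -> legal
W mobility = 10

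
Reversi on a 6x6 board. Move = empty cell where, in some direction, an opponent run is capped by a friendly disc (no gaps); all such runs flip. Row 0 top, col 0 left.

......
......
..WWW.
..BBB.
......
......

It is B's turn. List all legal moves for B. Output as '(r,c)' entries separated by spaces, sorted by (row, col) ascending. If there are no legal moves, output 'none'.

(1,1): flips 1 -> legal
(1,2): flips 2 -> legal
(1,3): flips 1 -> legal
(1,4): flips 2 -> legal
(1,5): flips 1 -> legal
(2,1): no bracket -> illegal
(2,5): no bracket -> illegal
(3,1): no bracket -> illegal
(3,5): no bracket -> illegal

Answer: (1,1) (1,2) (1,3) (1,4) (1,5)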